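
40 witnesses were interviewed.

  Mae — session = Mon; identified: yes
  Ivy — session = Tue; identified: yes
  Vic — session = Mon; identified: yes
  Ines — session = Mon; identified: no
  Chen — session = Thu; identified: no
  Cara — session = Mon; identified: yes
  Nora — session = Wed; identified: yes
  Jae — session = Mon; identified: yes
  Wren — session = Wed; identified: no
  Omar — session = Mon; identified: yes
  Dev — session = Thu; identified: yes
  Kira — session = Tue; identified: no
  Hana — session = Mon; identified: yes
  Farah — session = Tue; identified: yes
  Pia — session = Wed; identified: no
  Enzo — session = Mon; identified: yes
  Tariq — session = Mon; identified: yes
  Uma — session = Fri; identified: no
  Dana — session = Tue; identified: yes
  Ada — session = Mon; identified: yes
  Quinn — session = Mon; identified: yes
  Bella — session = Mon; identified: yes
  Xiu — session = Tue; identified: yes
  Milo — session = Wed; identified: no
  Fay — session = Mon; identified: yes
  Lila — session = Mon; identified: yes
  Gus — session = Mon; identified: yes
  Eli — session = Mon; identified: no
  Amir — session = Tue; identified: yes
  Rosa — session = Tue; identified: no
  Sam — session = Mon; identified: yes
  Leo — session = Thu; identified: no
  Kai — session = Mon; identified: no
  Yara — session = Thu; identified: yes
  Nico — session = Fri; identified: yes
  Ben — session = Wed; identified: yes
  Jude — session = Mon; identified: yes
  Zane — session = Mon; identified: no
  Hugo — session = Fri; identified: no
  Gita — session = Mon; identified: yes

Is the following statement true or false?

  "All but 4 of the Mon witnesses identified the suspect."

True

'All but 4 of the Mon witnesses identified the suspect' holds iff |A ∖ B| = 4.
|A| = 21, |A ∩ B| = 17, |A ∖ B| = 4.
|A ∖ B| = 4, so the statement is true.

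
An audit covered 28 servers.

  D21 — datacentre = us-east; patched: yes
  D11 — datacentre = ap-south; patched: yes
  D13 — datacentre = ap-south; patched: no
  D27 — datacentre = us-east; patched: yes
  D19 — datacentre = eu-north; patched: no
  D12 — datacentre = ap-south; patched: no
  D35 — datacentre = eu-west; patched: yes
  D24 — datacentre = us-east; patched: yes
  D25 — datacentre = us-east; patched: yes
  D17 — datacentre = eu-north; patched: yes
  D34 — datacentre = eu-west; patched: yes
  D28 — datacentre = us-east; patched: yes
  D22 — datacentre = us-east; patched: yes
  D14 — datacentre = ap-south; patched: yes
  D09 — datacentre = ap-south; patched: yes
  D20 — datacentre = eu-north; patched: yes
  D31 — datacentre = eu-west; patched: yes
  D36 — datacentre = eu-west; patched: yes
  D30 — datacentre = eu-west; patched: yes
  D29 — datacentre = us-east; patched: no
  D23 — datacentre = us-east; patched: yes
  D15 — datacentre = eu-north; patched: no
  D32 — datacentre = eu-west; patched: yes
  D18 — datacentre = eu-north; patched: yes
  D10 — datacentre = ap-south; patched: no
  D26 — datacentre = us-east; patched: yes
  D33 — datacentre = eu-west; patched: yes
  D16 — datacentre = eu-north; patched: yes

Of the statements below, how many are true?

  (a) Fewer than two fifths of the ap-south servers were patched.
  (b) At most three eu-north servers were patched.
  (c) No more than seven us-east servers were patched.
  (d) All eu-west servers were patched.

(a) ap-south: |A| = 6, |A ∩ B| = 3; needs |A ∩ B| / |A| < 2/5 — false.
(b) eu-north: |A| = 6, |A ∩ B| = 4; needs |A ∩ B| ≤ 3 — false.
(c) us-east: |A| = 9, |A ∩ B| = 8; needs |A ∩ B| ≤ 7 — false.
(d) eu-west: |A| = 7, |A ∩ B| = 7; needs A ⊆ B, i.e. every element of A is in B (|A ∖ B| = 0) — true.

1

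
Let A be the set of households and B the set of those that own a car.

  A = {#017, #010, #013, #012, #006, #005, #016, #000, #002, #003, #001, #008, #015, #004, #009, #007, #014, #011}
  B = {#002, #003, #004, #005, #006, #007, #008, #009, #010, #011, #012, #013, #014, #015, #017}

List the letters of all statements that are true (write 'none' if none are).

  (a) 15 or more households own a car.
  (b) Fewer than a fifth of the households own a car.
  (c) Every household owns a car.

(a)

|A| = 18, |A ∩ B| = 15, |A ∖ B| = 3.
(a) |A ∩ B| ≥ 15: holds.
(b) |A ∩ B| / |A| < 1/5: fails.
(c) A ⊆ B, i.e. every element of A is in B (|A ∖ B| = 0): fails.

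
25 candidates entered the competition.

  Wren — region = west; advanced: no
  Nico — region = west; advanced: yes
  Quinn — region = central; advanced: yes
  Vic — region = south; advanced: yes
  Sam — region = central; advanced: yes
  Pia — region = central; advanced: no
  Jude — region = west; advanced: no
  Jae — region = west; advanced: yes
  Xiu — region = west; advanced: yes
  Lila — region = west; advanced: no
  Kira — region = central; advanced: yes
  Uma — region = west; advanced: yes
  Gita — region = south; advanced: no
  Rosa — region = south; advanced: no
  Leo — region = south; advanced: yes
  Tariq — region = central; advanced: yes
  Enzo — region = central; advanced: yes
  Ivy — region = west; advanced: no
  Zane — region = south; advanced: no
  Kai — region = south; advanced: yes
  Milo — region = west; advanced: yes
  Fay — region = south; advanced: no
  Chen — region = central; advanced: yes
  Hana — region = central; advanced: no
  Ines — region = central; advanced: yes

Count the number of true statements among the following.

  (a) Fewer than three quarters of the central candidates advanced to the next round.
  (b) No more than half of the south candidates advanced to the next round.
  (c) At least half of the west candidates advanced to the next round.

(a) central: |A| = 9, |A ∩ B| = 7; needs |A ∩ B| / |A| < 3/4 — false.
(b) south: |A| = 7, |A ∩ B| = 3; needs |A ∩ B| ≤ |A ∖ B| — true.
(c) west: |A| = 9, |A ∩ B| = 5; needs |A ∩ B| ≥ |A ∖ B| — true.

2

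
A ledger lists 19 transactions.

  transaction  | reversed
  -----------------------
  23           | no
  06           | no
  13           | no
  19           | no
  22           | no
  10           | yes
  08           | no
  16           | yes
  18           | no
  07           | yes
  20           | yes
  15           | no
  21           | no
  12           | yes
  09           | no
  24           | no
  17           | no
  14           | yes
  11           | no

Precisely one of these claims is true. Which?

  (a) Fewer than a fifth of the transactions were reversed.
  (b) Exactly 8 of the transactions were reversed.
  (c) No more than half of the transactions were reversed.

|A| = 19, |A ∩ B| = 6, |A ∖ B| = 13.
(a) requires |A ∩ B| / |A| < 1/5: false.
(b) requires |A ∩ B| = 8: false.
(c) requires |A ∩ B| ≤ |A ∖ B|: true.

(c)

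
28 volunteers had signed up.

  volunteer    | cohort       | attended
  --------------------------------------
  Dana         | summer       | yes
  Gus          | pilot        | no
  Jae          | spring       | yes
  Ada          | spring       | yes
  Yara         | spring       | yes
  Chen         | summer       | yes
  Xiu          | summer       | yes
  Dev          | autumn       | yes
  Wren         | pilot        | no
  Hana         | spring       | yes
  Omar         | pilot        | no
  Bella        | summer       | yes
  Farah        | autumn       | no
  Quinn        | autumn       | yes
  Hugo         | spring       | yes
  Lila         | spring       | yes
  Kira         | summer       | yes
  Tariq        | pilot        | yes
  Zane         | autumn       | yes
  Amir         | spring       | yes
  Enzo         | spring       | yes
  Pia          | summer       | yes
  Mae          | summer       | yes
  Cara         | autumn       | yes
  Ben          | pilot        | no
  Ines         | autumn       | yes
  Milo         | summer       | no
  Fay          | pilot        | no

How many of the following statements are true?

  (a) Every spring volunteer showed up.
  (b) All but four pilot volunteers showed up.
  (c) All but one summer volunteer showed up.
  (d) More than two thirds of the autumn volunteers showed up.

3

(a) spring: |A| = 8, |A ∩ B| = 8; needs A ⊆ B, i.e. every element of A is in B (|A ∖ B| = 0) — true.
(b) pilot: |A| = 6, |A ∩ B| = 1; needs |A ∖ B| = 4 — false.
(c) summer: |A| = 8, |A ∩ B| = 7; needs |A ∖ B| = 1 — true.
(d) autumn: |A| = 6, |A ∩ B| = 5; needs |A ∩ B| / |A| > 2/3 — true.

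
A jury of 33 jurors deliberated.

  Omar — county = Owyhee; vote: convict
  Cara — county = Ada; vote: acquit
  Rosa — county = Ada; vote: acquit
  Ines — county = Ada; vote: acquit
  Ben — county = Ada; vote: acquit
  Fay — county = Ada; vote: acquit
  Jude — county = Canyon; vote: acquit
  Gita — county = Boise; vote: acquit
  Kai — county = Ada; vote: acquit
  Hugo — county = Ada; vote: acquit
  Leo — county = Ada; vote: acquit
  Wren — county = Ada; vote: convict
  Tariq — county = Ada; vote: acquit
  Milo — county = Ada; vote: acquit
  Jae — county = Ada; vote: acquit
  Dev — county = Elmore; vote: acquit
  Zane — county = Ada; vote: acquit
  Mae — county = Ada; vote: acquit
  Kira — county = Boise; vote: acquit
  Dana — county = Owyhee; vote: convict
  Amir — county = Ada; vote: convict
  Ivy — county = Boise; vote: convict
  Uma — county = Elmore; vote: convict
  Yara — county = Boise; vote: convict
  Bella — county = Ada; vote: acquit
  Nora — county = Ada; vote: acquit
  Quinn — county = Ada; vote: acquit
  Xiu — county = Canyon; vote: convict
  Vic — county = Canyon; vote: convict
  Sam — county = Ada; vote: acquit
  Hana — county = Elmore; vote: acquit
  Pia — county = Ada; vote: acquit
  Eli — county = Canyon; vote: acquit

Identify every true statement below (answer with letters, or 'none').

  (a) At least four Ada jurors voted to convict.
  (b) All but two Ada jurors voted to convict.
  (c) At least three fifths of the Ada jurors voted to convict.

none

|A| = 20, |A ∩ B| = 2, |A ∖ B| = 18.
(a) |A ∩ B| ≥ 4: fails.
(b) |A ∖ B| = 2: fails.
(c) |A ∩ B| / |A| ≥ 3/5: fails.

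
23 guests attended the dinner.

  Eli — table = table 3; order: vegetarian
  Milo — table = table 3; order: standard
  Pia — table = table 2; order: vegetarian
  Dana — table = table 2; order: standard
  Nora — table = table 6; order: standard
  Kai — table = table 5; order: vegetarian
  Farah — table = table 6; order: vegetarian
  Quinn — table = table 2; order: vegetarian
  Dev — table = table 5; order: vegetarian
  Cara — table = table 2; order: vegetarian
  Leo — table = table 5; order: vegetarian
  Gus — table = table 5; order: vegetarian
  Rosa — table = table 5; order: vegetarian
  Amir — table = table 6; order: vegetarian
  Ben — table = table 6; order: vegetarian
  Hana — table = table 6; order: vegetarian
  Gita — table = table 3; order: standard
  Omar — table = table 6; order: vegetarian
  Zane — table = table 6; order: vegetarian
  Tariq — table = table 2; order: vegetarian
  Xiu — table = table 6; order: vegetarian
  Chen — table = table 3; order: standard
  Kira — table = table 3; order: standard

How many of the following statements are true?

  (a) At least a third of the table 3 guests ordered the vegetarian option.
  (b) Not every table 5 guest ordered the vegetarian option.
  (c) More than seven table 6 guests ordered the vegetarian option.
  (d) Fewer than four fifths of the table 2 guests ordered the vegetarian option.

0

(a) table 3: |A| = 5, |A ∩ B| = 1; needs |A ∩ B| / |A| ≥ 1/3 — false.
(b) table 5: |A| = 5, |A ∩ B| = 5; needs A ⊄ B (|A ∖ B| ≥ 1) — false.
(c) table 6: |A| = 8, |A ∩ B| = 7; needs |A ∩ B| > 7 — false.
(d) table 2: |A| = 5, |A ∩ B| = 4; needs |A ∩ B| / |A| < 4/5 — false.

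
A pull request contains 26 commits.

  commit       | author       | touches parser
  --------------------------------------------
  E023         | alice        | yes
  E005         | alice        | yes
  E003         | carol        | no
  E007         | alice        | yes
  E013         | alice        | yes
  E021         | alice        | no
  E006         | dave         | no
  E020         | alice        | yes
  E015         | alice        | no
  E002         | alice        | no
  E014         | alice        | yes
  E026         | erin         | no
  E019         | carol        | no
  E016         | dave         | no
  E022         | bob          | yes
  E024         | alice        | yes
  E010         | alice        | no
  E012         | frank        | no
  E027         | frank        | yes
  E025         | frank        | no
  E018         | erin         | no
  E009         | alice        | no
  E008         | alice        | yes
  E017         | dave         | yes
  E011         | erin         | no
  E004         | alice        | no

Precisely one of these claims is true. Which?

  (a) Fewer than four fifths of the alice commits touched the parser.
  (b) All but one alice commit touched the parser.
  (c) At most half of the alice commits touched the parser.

(a)

|A| = 14, |A ∩ B| = 8, |A ∖ B| = 6.
(a) requires |A ∩ B| / |A| < 4/5: true.
(b) requires |A ∖ B| = 1: false.
(c) requires |A ∩ B| ≤ |A ∖ B|: false.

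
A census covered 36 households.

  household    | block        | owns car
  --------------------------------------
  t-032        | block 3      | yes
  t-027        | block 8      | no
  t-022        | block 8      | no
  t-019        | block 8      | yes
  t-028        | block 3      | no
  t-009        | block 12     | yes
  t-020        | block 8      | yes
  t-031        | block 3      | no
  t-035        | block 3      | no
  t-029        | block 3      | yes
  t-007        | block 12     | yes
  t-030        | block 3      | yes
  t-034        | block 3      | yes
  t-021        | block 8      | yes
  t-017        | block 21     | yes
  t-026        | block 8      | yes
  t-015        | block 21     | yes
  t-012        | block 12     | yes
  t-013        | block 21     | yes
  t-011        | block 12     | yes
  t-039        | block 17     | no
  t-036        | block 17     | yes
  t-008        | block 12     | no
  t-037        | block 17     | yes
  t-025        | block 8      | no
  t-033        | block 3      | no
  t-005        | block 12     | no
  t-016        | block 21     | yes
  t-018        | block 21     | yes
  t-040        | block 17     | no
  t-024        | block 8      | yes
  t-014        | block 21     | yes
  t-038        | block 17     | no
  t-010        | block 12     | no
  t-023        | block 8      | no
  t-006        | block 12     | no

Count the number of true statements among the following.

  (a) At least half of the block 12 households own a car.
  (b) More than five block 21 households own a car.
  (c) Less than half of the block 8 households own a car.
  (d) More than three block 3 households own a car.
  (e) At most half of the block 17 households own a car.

4

(a) block 12: |A| = 8, |A ∩ B| = 4; needs |A ∩ B| ≥ |A ∖ B| — true.
(b) block 21: |A| = 6, |A ∩ B| = 6; needs |A ∩ B| > 5 — true.
(c) block 8: |A| = 9, |A ∩ B| = 5; needs |A ∩ B| < |A ∖ B| — false.
(d) block 3: |A| = 8, |A ∩ B| = 4; needs |A ∩ B| > 3 — true.
(e) block 17: |A| = 5, |A ∩ B| = 2; needs |A ∩ B| ≤ |A ∖ B| — true.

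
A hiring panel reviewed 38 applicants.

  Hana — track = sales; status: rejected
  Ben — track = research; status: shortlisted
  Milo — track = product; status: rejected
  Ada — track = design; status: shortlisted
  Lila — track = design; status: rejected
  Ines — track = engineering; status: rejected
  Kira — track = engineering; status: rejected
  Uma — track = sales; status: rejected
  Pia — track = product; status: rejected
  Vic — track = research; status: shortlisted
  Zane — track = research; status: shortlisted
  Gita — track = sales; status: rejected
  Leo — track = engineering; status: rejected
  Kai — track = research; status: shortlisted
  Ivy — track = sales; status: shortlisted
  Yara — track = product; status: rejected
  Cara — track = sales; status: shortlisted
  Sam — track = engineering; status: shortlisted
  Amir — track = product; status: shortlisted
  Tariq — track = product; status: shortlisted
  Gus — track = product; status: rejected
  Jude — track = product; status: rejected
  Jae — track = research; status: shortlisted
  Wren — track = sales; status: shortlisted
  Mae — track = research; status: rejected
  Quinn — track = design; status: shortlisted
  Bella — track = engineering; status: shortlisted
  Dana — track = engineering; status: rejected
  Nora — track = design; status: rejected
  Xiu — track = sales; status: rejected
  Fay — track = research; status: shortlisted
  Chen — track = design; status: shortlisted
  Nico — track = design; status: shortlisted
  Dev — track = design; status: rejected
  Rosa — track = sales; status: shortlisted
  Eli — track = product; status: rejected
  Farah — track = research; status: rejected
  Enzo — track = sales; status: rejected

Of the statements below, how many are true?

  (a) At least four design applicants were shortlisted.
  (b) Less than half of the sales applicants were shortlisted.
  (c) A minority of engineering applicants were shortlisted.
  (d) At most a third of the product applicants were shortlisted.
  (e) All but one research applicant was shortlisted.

4

(a) design: |A| = 7, |A ∩ B| = 4; needs |A ∩ B| ≥ 4 — true.
(b) sales: |A| = 9, |A ∩ B| = 4; needs |A ∩ B| < |A ∖ B| — true.
(c) engineering: |A| = 6, |A ∩ B| = 2; needs |A ∩ B| < |A ∖ B| — true.
(d) product: |A| = 8, |A ∩ B| = 2; needs |A ∩ B| / |A| ≤ 1/3 — true.
(e) research: |A| = 8, |A ∩ B| = 6; needs |A ∖ B| = 1 — false.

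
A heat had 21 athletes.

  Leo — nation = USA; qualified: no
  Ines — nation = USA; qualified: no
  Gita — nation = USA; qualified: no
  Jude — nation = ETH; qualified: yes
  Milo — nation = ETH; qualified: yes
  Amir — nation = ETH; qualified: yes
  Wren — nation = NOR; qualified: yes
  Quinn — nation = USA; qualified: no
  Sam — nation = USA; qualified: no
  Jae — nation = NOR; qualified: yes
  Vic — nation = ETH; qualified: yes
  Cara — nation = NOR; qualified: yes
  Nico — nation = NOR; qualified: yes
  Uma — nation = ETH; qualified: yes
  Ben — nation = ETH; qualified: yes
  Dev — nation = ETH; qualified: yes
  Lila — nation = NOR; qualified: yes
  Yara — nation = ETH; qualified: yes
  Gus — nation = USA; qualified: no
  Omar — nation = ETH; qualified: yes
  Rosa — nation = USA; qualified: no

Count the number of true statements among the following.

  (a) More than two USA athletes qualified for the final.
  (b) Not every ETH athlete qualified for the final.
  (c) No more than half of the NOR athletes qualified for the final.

(a) USA: |A| = 7, |A ∩ B| = 0; needs |A ∩ B| > 2 — false.
(b) ETH: |A| = 9, |A ∩ B| = 9; needs A ⊄ B (|A ∖ B| ≥ 1) — false.
(c) NOR: |A| = 5, |A ∩ B| = 5; needs |A ∩ B| ≤ |A ∖ B| — false.

0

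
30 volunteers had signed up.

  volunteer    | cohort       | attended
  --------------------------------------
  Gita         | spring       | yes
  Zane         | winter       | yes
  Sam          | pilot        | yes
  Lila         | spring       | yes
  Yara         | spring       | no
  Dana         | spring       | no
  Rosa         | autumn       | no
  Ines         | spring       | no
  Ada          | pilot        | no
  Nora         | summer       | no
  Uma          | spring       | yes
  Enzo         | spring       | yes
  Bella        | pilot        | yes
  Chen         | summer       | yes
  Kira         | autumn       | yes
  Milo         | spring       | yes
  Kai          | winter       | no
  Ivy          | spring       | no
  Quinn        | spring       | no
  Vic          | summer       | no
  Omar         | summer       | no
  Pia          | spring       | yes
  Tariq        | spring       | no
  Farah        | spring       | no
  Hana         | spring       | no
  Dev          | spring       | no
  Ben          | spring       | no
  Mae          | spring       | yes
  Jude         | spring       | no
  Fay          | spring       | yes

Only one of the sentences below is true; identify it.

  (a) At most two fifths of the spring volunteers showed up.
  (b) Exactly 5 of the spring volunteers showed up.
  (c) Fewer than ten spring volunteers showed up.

|A| = 19, |A ∩ B| = 8, |A ∖ B| = 11.
(a) requires |A ∩ B| / |A| ≤ 2/5: false.
(b) requires |A ∩ B| = 5: false.
(c) requires |A ∩ B| < 10: true.

(c)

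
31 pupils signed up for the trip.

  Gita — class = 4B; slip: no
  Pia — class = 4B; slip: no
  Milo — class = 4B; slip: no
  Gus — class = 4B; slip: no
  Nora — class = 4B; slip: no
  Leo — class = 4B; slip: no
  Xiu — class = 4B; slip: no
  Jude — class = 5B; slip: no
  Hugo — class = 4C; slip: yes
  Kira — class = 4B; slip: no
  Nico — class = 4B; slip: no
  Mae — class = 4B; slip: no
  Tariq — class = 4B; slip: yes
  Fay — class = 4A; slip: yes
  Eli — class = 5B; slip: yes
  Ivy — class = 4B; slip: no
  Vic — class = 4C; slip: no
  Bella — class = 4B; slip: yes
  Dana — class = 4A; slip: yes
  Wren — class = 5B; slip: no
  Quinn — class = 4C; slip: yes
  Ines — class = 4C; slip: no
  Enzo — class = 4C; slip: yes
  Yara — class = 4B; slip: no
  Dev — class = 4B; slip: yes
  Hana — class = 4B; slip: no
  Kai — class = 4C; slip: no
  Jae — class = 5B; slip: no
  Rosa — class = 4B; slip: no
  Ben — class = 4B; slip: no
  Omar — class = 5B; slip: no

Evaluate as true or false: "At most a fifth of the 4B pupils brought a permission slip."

Truth condition: |A ∩ B| / |A| ≤ 1/5.
|A| = 18, |A ∩ B| = 3, |A ∖ B| = 15.
|A ∩ B|/|A| = 3/18, so the statement is true.

True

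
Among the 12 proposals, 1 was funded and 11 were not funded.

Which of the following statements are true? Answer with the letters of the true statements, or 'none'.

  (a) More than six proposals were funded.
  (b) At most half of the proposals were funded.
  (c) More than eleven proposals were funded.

|A| = 12, |A ∩ B| = 1, |A ∖ B| = 11.
(a) |A ∩ B| > 6: fails.
(b) |A ∩ B| ≤ |A ∖ B|: holds.
(c) |A ∩ B| > 11: fails.

(b)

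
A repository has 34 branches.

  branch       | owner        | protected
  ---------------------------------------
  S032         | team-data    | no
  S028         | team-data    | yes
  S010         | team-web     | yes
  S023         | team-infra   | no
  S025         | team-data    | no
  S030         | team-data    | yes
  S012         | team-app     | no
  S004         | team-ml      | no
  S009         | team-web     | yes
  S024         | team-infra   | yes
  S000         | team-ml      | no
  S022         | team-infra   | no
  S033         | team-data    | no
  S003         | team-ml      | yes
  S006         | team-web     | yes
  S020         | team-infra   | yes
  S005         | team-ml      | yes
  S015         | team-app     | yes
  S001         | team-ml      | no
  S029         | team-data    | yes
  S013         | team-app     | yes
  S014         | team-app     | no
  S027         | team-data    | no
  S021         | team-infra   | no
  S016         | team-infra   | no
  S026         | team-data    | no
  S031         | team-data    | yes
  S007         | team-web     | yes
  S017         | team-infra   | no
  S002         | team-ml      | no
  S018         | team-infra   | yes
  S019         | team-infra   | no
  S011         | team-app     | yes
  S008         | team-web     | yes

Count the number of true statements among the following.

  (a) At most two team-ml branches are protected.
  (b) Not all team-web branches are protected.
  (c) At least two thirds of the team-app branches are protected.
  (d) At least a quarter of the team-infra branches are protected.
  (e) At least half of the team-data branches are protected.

(a) team-ml: |A| = 6, |A ∩ B| = 2; needs |A ∩ B| ≤ 2 — true.
(b) team-web: |A| = 5, |A ∩ B| = 5; needs A ⊄ B (|A ∖ B| ≥ 1) — false.
(c) team-app: |A| = 5, |A ∩ B| = 3; needs |A ∩ B| / |A| ≥ 2/3 — false.
(d) team-infra: |A| = 9, |A ∩ B| = 3; needs |A ∩ B| / |A| ≥ 1/4 — true.
(e) team-data: |A| = 9, |A ∩ B| = 4; needs |A ∩ B| ≥ |A ∖ B| — false.

2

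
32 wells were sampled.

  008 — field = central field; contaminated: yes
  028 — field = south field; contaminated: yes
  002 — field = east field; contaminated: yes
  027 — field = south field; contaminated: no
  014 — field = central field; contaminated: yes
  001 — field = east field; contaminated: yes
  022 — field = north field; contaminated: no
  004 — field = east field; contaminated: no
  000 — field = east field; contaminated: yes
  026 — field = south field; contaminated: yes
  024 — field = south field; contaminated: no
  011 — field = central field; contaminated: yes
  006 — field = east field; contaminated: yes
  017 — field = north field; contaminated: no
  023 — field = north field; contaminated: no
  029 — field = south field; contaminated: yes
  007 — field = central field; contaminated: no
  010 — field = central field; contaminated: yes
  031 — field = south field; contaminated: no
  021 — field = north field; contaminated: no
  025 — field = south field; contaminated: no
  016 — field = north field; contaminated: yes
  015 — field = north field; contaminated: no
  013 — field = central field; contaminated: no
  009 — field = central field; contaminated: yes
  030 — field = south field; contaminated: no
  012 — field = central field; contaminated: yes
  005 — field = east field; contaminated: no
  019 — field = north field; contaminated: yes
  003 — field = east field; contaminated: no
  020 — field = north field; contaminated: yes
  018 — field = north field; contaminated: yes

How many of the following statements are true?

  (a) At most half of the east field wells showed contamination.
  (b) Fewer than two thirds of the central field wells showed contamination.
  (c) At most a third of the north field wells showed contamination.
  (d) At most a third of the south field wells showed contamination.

0

(a) east field: |A| = 7, |A ∩ B| = 4; needs |A ∩ B| ≤ |A ∖ B| — false.
(b) central field: |A| = 8, |A ∩ B| = 6; needs |A ∩ B| / |A| < 2/3 — false.
(c) north field: |A| = 9, |A ∩ B| = 4; needs |A ∩ B| / |A| ≤ 1/3 — false.
(d) south field: |A| = 8, |A ∩ B| = 3; needs |A ∩ B| / |A| ≤ 1/3 — false.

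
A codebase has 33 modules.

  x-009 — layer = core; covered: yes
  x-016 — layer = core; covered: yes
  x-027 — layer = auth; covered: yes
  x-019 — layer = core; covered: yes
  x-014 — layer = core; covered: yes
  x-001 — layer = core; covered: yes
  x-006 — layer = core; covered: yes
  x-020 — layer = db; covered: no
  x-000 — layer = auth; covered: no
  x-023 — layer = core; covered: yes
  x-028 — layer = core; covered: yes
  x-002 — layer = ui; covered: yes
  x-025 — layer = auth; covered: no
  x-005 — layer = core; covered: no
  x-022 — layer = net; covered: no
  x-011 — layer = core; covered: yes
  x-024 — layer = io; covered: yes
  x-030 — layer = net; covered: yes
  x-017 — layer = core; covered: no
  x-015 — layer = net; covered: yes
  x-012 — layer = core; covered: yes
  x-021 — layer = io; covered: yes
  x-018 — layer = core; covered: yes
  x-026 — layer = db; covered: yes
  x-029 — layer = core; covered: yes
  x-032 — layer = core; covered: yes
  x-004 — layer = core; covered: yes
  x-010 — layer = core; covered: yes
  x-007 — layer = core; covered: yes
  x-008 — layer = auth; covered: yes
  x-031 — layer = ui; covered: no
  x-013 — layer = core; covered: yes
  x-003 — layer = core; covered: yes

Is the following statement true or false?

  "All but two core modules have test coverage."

True

Truth condition: |A ∖ B| = 2.
|A| = 20, |A ∩ B| = 18, |A ∖ B| = 2.
|A ∖ B| = 2, so the statement is true.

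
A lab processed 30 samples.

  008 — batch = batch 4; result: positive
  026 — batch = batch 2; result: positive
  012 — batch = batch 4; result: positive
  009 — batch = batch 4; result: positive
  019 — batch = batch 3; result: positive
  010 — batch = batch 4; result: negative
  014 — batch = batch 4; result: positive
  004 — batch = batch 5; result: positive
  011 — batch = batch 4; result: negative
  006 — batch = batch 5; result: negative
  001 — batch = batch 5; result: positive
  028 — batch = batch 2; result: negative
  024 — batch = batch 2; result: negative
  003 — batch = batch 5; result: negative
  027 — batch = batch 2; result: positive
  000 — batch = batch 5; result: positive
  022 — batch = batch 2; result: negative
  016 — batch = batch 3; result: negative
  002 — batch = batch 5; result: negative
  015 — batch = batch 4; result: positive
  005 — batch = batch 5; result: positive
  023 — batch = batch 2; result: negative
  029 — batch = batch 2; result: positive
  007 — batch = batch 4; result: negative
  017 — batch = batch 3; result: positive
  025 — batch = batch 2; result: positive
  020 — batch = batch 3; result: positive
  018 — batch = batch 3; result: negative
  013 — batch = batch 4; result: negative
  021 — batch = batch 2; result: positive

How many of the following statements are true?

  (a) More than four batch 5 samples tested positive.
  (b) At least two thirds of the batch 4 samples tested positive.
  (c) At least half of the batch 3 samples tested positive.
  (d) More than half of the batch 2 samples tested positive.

(a) batch 5: |A| = 7, |A ∩ B| = 4; needs |A ∩ B| > 4 — false.
(b) batch 4: |A| = 9, |A ∩ B| = 5; needs |A ∩ B| / |A| ≥ 2/3 — false.
(c) batch 3: |A| = 5, |A ∩ B| = 3; needs |A ∩ B| ≥ |A ∖ B| — true.
(d) batch 2: |A| = 9, |A ∩ B| = 5; needs |A ∩ B| > |A ∖ B| — true.

2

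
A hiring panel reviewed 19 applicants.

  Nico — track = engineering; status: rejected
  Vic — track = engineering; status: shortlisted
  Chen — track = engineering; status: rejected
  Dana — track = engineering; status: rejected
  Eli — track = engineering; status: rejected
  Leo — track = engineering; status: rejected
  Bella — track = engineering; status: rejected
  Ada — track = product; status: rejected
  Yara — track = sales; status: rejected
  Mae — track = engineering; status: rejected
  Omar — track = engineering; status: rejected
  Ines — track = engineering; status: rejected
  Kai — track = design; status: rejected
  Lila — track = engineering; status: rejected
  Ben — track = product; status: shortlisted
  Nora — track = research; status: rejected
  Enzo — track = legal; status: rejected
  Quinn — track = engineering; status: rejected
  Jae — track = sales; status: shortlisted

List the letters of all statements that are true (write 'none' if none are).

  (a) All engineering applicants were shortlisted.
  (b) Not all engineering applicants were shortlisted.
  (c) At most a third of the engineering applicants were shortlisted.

|A| = 12, |A ∩ B| = 1, |A ∖ B| = 11.
(a) A ⊆ B, i.e. every element of A is in B (|A ∖ B| = 0): fails.
(b) A ⊄ B (|A ∖ B| ≥ 1): holds.
(c) |A ∩ B| / |A| ≤ 1/3: holds.

(b), (c)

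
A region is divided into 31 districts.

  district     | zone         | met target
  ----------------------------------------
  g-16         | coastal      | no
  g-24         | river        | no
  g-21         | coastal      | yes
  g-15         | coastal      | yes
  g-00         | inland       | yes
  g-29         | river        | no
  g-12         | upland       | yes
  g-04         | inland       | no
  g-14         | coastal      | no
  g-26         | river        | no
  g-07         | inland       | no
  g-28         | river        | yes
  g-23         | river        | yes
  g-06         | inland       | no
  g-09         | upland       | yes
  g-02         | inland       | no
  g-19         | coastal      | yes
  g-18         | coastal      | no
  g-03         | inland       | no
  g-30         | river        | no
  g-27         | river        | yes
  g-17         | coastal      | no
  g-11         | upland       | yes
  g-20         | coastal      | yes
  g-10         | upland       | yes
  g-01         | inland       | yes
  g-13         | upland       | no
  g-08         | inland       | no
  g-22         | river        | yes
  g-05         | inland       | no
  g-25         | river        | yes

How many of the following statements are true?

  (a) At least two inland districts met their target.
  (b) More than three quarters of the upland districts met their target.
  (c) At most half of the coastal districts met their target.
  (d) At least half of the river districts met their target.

(a) inland: |A| = 9, |A ∩ B| = 2; needs |A ∩ B| ≥ 2 — true.
(b) upland: |A| = 5, |A ∩ B| = 4; needs |A ∩ B| / |A| > 3/4 — true.
(c) coastal: |A| = 8, |A ∩ B| = 4; needs |A ∩ B| ≤ |A ∖ B| — true.
(d) river: |A| = 9, |A ∩ B| = 5; needs |A ∩ B| ≥ |A ∖ B| — true.

4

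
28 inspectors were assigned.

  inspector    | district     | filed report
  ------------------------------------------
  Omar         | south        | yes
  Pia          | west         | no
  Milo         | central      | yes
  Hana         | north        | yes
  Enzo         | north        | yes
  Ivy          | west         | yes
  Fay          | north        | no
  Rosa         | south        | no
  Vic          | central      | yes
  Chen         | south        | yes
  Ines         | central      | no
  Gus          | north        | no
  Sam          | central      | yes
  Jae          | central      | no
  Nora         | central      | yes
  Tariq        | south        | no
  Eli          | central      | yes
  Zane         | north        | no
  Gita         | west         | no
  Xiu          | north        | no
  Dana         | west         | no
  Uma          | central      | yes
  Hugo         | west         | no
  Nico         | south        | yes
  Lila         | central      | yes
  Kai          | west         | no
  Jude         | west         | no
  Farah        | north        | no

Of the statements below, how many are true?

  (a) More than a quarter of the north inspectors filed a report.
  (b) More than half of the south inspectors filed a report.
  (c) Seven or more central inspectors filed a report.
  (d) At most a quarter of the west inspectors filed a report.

(a) north: |A| = 7, |A ∩ B| = 2; needs |A ∩ B| / |A| > 1/4 — true.
(b) south: |A| = 5, |A ∩ B| = 3; needs |A ∩ B| > |A ∖ B| — true.
(c) central: |A| = 9, |A ∩ B| = 7; needs |A ∩ B| ≥ 7 — true.
(d) west: |A| = 7, |A ∩ B| = 1; needs |A ∩ B| / |A| ≤ 1/4 — true.

4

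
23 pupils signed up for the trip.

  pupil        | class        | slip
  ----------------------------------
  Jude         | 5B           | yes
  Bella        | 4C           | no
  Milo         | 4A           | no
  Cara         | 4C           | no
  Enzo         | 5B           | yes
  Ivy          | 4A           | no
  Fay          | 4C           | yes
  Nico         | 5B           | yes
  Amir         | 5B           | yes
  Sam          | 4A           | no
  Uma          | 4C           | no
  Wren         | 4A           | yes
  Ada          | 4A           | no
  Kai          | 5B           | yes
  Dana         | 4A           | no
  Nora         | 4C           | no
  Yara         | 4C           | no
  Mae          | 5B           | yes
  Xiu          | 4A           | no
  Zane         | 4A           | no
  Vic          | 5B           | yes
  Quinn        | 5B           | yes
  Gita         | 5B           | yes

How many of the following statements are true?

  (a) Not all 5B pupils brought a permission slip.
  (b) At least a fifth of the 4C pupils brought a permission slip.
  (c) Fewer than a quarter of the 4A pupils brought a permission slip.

(a) 5B: |A| = 9, |A ∩ B| = 9; needs A ⊄ B (|A ∖ B| ≥ 1) — false.
(b) 4C: |A| = 6, |A ∩ B| = 1; needs |A ∩ B| / |A| ≥ 1/5 — false.
(c) 4A: |A| = 8, |A ∩ B| = 1; needs |A ∩ B| / |A| < 1/4 — true.

1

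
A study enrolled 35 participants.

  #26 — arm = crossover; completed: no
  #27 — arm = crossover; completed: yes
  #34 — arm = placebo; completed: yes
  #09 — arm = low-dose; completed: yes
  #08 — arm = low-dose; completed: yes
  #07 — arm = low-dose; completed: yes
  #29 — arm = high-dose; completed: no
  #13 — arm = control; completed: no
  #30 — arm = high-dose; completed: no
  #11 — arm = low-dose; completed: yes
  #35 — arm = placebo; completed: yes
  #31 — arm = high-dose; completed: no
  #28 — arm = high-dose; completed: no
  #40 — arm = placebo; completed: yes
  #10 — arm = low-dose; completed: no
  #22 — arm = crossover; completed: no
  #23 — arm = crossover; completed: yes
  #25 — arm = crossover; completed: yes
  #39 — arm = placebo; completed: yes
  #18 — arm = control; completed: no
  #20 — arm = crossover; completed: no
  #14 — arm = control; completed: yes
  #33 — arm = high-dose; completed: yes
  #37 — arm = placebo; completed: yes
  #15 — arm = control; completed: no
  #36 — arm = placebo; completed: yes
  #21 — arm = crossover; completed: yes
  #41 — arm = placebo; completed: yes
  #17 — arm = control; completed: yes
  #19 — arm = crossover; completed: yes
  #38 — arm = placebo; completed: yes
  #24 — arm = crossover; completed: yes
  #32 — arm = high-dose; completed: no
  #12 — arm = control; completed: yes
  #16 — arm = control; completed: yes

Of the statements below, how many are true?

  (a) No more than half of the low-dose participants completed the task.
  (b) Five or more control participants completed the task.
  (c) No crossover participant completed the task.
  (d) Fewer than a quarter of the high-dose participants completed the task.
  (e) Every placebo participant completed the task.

2

(a) low-dose: |A| = 5, |A ∩ B| = 4; needs |A ∩ B| ≤ |A ∖ B| — false.
(b) control: |A| = 7, |A ∩ B| = 4; needs |A ∩ B| ≥ 5 — false.
(c) crossover: |A| = 9, |A ∩ B| = 6; needs A ∩ B = ∅ (|A ∩ B| = 0) — false.
(d) high-dose: |A| = 6, |A ∩ B| = 1; needs |A ∩ B| / |A| < 1/4 — true.
(e) placebo: |A| = 8, |A ∩ B| = 8; needs A ⊆ B, i.e. every element of A is in B (|A ∖ B| = 0) — true.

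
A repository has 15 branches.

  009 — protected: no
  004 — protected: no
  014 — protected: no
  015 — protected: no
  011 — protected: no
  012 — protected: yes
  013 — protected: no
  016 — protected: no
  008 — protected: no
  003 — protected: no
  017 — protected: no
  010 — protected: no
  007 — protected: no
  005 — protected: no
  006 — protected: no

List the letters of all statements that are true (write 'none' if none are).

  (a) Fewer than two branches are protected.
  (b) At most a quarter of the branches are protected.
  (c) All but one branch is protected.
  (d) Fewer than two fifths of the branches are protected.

(a), (b), (d)

|A| = 15, |A ∩ B| = 1, |A ∖ B| = 14.
(a) |A ∩ B| < 2: holds.
(b) |A ∩ B| / |A| ≤ 1/4: holds.
(c) |A ∖ B| = 1: fails.
(d) |A ∩ B| / |A| < 2/5: holds.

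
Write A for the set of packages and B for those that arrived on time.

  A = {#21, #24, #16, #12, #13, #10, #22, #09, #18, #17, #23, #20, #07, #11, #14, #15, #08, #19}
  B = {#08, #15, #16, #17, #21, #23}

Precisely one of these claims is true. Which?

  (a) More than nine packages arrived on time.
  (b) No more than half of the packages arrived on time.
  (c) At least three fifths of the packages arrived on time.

(b)

|A| = 18, |A ∩ B| = 6, |A ∖ B| = 12.
(a) requires |A ∩ B| > 9: false.
(b) requires |A ∩ B| ≤ |A ∖ B|: true.
(c) requires |A ∩ B| / |A| ≥ 3/5: false.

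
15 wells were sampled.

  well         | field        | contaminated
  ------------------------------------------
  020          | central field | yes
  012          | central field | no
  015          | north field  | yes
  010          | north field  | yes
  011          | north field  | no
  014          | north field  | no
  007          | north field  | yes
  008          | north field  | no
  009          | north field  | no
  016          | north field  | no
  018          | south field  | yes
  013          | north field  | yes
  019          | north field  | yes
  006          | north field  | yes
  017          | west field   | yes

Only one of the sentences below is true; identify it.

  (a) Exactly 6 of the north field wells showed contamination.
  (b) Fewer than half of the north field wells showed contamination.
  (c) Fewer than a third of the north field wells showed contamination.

(a)

|A| = 11, |A ∩ B| = 6, |A ∖ B| = 5.
(a) requires |A ∩ B| = 6: true.
(b) requires |A ∩ B| < |A ∖ B|: false.
(c) requires |A ∩ B| / |A| < 1/3: false.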